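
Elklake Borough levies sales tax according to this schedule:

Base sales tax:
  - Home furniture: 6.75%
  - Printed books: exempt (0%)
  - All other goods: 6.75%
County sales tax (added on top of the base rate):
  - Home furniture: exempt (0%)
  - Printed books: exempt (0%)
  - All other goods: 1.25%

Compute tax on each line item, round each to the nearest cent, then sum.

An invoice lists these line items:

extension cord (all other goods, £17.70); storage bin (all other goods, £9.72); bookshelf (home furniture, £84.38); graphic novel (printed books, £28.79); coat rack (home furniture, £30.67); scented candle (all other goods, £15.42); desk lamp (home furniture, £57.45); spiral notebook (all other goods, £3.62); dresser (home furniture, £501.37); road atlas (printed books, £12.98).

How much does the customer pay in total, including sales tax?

£811.31

Extension cord £17.70: all other goods → 6.75% + 1.25% county = 8% → £1.42
Storage bin £9.72: all other goods → 6.75% + 1.25% county = 8% → £0.78
Bookshelf £84.38: home furniture → 6.75% + 0% county = 6.75% → £5.70
Graphic novel £28.79: printed books → 0% + 0% county = 0% → £0.00
Coat rack £30.67: home furniture → 6.75% + 0% county = 6.75% → £2.07
Scented candle £15.42: all other goods → 6.75% + 1.25% county = 8% → £1.23
Desk lamp £57.45: home furniture → 6.75% + 0% county = 6.75% → £3.88
Spiral notebook £3.62: all other goods → 6.75% + 1.25% county = 8% → £0.29
Dresser £501.37: home furniture → 6.75% + 0% county = 6.75% → £33.84
Road atlas £12.98: printed books → 0% + 0% county = 0% → £0.00
Subtotal = £762.10; tax = £49.21; total due = £811.31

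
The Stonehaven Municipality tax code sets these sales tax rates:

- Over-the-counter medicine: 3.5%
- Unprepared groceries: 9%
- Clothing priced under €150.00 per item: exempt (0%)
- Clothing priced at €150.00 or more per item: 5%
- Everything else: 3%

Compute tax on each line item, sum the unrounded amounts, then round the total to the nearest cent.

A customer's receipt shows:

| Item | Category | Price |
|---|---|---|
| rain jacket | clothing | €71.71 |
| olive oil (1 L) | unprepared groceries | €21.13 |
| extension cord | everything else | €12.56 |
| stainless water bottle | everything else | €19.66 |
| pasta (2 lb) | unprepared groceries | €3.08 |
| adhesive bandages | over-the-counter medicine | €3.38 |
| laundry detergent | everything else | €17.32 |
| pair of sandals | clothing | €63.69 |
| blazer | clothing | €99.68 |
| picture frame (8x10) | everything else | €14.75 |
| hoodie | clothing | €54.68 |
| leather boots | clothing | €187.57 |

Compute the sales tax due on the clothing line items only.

Rain jacket €71.71: clothing, under €150.00 → 0% → €0.00
Pair of sandals €63.69: clothing, under €150.00 → 0% → €0.00
Blazer €99.68: clothing, under €150.00 → 0% → €0.00
Hoodie €54.68: clothing, under €150.00 → 0% → €0.00
Leather boots €187.57: clothing, €150.00 or more → 5% → €9.3785
Tax on clothing: unrounded sum = €9.3785 → €9.38

€9.38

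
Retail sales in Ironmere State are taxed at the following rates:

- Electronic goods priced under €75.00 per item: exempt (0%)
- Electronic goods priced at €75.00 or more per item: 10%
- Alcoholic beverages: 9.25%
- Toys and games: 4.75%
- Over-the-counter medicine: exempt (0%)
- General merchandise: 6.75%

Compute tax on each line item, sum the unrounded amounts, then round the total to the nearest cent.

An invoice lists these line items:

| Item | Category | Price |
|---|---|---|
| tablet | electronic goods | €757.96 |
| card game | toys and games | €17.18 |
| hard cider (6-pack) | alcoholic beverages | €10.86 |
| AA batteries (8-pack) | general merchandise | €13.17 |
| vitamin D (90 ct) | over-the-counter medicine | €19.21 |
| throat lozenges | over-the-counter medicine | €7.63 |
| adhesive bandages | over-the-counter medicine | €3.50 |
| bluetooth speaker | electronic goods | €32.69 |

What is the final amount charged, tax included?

€940.71

Tablet €757.96: electronic goods, €75.00 or more → 10% → €75.796
Card game €17.18: toys and games → 4.75% → €0.81605
Hard cider (6-pack) €10.86: alcoholic beverages → 9.25% → €1.00455
AA batteries (8-pack) €13.17: general merchandise → 6.75% → €0.888975
Vitamin D (90 ct) €19.21: over-the-counter medicine → 0% → €0.00
Throat lozenges €7.63: over-the-counter medicine → 0% → €0.00
Adhesive bandages €3.50: over-the-counter medicine → 0% → €0.00
Bluetooth speaker €32.69: electronic goods, under €75.00 → 0% → €0.00
Subtotal = €862.20; unrounded tax = €78.505575 → €78.51; total due = €940.71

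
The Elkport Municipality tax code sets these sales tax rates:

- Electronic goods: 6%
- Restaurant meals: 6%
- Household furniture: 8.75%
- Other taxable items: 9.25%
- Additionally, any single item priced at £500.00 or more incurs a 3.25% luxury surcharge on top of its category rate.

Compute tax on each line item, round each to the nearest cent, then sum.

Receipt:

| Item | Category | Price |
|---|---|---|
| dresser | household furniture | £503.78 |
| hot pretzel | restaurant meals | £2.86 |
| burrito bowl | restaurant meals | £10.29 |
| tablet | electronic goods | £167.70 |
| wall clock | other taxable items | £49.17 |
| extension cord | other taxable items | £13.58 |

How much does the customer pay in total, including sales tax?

Dresser £503.78: household furniture → 8.75% + 3.25% surcharge = 12% → £60.45
Hot pretzel £2.86: restaurant meals → 6% → £0.17
Burrito bowl £10.29: restaurant meals → 6% → £0.62
Tablet £167.70: electronic goods → 6% → £10.06
Wall clock £49.17: other taxable items → 9.25% → £4.55
Extension cord £13.58: other taxable items → 9.25% → £1.26
Subtotal = £747.38; tax = £77.11; total due = £824.49

£824.49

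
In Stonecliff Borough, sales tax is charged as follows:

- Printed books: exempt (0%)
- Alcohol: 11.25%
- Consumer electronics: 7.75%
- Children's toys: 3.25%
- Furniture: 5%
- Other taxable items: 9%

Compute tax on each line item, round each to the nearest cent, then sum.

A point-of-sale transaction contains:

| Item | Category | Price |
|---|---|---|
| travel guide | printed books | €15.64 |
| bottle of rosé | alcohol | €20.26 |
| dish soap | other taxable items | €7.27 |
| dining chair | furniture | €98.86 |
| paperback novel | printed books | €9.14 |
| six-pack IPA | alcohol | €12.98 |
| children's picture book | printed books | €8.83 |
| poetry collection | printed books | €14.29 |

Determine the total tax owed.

€9.33

Travel guide €15.64: printed books → 0% → €0.00
Bottle of rosé €20.26: alcohol → 11.25% → €2.28
Dish soap €7.27: other taxable items → 9% → €0.65
Dining chair €98.86: furniture → 5% → €4.94
Paperback novel €9.14: printed books → 0% → €0.00
Six-pack IPA €12.98: alcohol → 11.25% → €1.46
Children's picture book €8.83: printed books → 0% → €0.00
Poetry collection €14.29: printed books → 0% → €0.00
Total tax = €2.28 + €0.65 + €4.94 + €1.46 = €9.33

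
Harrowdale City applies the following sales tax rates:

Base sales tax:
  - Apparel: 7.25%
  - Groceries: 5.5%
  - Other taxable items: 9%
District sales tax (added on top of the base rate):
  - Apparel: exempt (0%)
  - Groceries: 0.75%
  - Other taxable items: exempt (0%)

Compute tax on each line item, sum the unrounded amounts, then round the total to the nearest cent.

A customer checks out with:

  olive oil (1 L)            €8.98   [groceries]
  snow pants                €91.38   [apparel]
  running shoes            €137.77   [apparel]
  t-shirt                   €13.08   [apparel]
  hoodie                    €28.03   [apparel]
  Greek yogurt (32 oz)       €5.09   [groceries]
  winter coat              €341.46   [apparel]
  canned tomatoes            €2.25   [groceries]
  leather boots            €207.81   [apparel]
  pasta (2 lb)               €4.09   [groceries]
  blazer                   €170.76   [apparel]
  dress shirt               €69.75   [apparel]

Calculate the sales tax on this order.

Olive oil (1 L) €8.98: groceries → 5.5% + 0.75% district = 6.25% → €0.56125
Snow pants €91.38: apparel → 7.25% + 0% district = 7.25% → €6.62505
Running shoes €137.77: apparel → 7.25% + 0% district = 7.25% → €9.988325
T-shirt €13.08: apparel → 7.25% + 0% district = 7.25% → €0.9483
Hoodie €28.03: apparel → 7.25% + 0% district = 7.25% → €2.032175
Greek yogurt (32 oz) €5.09: groceries → 5.5% + 0.75% district = 6.25% → €0.318125
Winter coat €341.46: apparel → 7.25% + 0% district = 7.25% → €24.75585
Canned tomatoes €2.25: groceries → 5.5% + 0.75% district = 6.25% → €0.140625
Leather boots €207.81: apparel → 7.25% + 0% district = 7.25% → €15.066225
Pasta (2 lb) €4.09: groceries → 5.5% + 0.75% district = 6.25% → €0.255625
Blazer €170.76: apparel → 7.25% + 0% district = 7.25% → €12.3801
Dress shirt €69.75: apparel → 7.25% + 0% district = 7.25% → €5.056875
Unrounded tax sum = €78.128525 → €78.13

€78.13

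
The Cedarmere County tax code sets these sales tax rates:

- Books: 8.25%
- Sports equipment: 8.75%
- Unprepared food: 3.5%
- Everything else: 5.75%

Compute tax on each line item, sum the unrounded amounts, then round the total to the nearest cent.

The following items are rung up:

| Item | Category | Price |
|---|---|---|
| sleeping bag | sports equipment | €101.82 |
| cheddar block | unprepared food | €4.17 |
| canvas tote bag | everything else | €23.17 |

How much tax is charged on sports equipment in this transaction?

€8.91

Sleeping bag €101.82: sports equipment → 8.75% → €8.90925
Tax on sports equipment: unrounded sum = €8.90925 → €8.91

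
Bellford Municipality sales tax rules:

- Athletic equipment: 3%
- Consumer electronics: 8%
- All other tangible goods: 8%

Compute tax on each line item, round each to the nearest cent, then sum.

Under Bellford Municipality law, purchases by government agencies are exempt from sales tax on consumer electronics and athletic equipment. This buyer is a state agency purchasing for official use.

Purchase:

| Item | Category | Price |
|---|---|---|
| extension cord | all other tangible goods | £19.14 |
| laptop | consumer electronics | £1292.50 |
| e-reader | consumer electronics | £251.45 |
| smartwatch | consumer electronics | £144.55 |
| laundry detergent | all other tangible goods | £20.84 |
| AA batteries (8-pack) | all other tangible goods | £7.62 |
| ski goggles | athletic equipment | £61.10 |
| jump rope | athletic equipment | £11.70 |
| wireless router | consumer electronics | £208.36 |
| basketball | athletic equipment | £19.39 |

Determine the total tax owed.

£3.81

Extension cord £19.14: all other tangible goods → 8% → £1.53
Laptop £1292.50: consumer electronics, buyer-exempt → 0% → £0.00
E-reader £251.45: consumer electronics, buyer-exempt → 0% → £0.00
Smartwatch £144.55: consumer electronics, buyer-exempt → 0% → £0.00
Laundry detergent £20.84: all other tangible goods → 8% → £1.67
AA batteries (8-pack) £7.62: all other tangible goods → 8% → £0.61
Ski goggles £61.10: athletic equipment, buyer-exempt → 0% → £0.00
Jump rope £11.70: athletic equipment, buyer-exempt → 0% → £0.00
Wireless router £208.36: consumer electronics, buyer-exempt → 0% → £0.00
Basketball £19.39: athletic equipment, buyer-exempt → 0% → £0.00
Total tax = £1.53 + £1.67 + £0.61 = £3.81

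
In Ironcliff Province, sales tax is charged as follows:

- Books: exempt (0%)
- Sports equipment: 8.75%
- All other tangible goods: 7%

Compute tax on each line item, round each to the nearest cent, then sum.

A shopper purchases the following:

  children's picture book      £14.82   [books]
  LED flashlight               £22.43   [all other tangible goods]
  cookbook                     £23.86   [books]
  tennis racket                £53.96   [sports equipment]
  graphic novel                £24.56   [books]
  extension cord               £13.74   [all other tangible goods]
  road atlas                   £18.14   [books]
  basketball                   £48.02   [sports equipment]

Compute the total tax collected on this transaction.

£11.45

Children's picture book £14.82: books → 0% → £0.00
LED flashlight £22.43: all other tangible goods → 7% → £1.57
Cookbook £23.86: books → 0% → £0.00
Tennis racket £53.96: sports equipment → 8.75% → £4.72
Graphic novel £24.56: books → 0% → £0.00
Extension cord £13.74: all other tangible goods → 7% → £0.96
Road atlas £18.14: books → 0% → £0.00
Basketball £48.02: sports equipment → 8.75% → £4.20
Total tax = £1.57 + £4.72 + £0.96 + £4.20 = £11.45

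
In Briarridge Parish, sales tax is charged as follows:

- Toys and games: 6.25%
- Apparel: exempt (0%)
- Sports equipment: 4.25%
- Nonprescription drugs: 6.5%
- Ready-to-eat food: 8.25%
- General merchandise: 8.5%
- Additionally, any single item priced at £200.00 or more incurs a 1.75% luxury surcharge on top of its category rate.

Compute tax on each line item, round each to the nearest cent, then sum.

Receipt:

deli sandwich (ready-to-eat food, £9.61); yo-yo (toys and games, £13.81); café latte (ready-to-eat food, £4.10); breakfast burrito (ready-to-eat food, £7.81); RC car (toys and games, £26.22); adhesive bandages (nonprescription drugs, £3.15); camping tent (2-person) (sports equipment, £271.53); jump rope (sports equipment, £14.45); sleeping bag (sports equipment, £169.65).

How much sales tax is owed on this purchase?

Deli sandwich £9.61: ready-to-eat food → 8.25% → £0.79
Yo-yo £13.81: toys and games → 6.25% → £0.86
Café latte £4.10: ready-to-eat food → 8.25% → £0.34
Breakfast burrito £7.81: ready-to-eat food → 8.25% → £0.64
RC car £26.22: toys and games → 6.25% → £1.64
Adhesive bandages £3.15: nonprescription drugs → 6.5% → £0.20
Camping tent (2-person) £271.53: sports equipment → 4.25% + 1.75% surcharge = 6% → £16.29
Jump rope £14.45: sports equipment → 4.25% → £0.61
Sleeping bag £169.65: sports equipment → 4.25% → £7.21
Total tax = £0.79 + £0.86 + £0.34 + £0.64 + £1.64 + £0.20 + £16.29 + £0.61 + £7.21 = £28.58

£28.58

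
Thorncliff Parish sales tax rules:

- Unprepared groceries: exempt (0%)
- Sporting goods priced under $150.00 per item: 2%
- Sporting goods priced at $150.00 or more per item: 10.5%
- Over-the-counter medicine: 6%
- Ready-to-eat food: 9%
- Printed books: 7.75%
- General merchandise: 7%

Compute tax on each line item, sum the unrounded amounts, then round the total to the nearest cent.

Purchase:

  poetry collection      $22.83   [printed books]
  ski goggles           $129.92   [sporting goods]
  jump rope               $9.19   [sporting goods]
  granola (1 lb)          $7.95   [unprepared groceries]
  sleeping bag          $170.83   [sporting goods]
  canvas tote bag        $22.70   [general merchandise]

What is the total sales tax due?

Poetry collection $22.83: printed books → 7.75% → $1.769325
Ski goggles $129.92: sporting goods, under $150.00 → 2% → $2.5984
Jump rope $9.19: sporting goods, under $150.00 → 2% → $0.1838
Granola (1 lb) $7.95: unprepared groceries → 0% → $0.00
Sleeping bag $170.83: sporting goods, $150.00 or more → 10.5% → $17.93715
Canvas tote bag $22.70: general merchandise → 7% → $1.589
Unrounded tax sum = $24.077675 → $24.08

$24.08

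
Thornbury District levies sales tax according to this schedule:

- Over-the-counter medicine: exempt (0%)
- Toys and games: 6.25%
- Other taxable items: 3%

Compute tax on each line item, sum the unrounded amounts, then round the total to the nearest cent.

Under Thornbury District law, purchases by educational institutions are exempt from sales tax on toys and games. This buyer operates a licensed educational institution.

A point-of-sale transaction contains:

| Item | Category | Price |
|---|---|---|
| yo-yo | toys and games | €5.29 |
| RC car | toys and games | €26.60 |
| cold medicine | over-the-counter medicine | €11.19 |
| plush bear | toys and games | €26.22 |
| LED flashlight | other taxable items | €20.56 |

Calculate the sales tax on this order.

€0.62

Yo-yo €5.29: toys and games, buyer-exempt → 0% → €0.00
RC car €26.60: toys and games, buyer-exempt → 0% → €0.00
Cold medicine €11.19: over-the-counter medicine → 0% → €0.00
Plush bear €26.22: toys and games, buyer-exempt → 0% → €0.00
LED flashlight €20.56: other taxable items → 3% → €0.6168
Unrounded tax sum = €0.6168 → €0.62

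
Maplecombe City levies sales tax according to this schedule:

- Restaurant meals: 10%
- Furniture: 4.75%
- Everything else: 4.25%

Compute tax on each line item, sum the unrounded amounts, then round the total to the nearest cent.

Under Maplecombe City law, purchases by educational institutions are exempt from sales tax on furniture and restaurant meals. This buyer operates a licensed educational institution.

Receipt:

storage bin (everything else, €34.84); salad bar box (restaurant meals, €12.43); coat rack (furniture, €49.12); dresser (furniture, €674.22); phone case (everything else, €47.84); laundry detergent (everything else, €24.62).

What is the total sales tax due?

Storage bin €34.84: everything else → 4.25% → €1.4807
Salad bar box €12.43: restaurant meals, buyer-exempt → 0% → €0.00
Coat rack €49.12: furniture, buyer-exempt → 0% → €0.00
Dresser €674.22: furniture, buyer-exempt → 0% → €0.00
Phone case €47.84: everything else → 4.25% → €2.0332
Laundry detergent €24.62: everything else → 4.25% → €1.04635
Unrounded tax sum = €4.56025 → €4.56

€4.56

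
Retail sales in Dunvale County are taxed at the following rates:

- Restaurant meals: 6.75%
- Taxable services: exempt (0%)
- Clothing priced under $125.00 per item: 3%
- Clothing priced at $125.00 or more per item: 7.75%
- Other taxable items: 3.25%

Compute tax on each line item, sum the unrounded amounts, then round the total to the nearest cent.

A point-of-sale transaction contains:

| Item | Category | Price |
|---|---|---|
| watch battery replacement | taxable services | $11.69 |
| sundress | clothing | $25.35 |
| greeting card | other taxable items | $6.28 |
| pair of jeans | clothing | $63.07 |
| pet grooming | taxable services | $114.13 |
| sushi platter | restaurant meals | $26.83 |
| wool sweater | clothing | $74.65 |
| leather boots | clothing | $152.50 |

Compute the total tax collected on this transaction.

$18.73

Watch battery replacement $11.69: taxable services → 0% → $0.00
Sundress $25.35: clothing, under $125.00 → 3% → $0.7605
Greeting card $6.28: other taxable items → 3.25% → $0.2041
Pair of jeans $63.07: clothing, under $125.00 → 3% → $1.8921
Pet grooming $114.13: taxable services → 0% → $0.00
Sushi platter $26.83: restaurant meals → 6.75% → $1.811025
Wool sweater $74.65: clothing, under $125.00 → 3% → $2.2395
Leather boots $152.50: clothing, $125.00 or more → 7.75% → $11.81875
Unrounded tax sum = $18.725975 → $18.73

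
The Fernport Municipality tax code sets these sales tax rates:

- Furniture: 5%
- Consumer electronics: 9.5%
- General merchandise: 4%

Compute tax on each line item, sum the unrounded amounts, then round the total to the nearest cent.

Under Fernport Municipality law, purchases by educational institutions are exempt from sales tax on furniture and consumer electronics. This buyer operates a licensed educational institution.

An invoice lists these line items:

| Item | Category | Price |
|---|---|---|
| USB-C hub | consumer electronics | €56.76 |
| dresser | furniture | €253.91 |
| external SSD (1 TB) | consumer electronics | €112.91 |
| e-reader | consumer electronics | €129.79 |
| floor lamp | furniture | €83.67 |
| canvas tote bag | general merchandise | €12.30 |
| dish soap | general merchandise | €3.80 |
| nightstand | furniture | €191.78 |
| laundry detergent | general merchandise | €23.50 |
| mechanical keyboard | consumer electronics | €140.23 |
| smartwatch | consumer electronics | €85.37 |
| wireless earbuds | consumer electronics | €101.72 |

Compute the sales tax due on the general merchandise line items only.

Canvas tote bag €12.30: general merchandise → 4% → €0.492
Dish soap €3.80: general merchandise → 4% → €0.152
Laundry detergent €23.50: general merchandise → 4% → €0.94
Tax on general merchandise: unrounded sum = €1.584 → €1.58

€1.58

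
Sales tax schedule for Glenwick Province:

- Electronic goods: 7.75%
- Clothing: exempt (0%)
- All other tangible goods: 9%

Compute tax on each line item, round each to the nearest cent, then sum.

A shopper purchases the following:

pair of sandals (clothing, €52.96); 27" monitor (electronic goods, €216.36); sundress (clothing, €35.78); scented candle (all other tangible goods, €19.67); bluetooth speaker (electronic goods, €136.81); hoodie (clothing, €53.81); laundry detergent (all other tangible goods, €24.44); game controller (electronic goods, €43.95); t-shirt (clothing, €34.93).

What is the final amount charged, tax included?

€653.46

Pair of sandals €52.96: clothing → 0% → €0.00
27" monitor €216.36: electronic goods → 7.75% → €16.77
Sundress €35.78: clothing → 0% → €0.00
Scented candle €19.67: all other tangible goods → 9% → €1.77
Bluetooth speaker €136.81: electronic goods → 7.75% → €10.60
Hoodie €53.81: clothing → 0% → €0.00
Laundry detergent €24.44: all other tangible goods → 9% → €2.20
Game controller €43.95: electronic goods → 7.75% → €3.41
T-shirt €34.93: clothing → 0% → €0.00
Subtotal = €618.71; tax = €34.75; total due = €653.46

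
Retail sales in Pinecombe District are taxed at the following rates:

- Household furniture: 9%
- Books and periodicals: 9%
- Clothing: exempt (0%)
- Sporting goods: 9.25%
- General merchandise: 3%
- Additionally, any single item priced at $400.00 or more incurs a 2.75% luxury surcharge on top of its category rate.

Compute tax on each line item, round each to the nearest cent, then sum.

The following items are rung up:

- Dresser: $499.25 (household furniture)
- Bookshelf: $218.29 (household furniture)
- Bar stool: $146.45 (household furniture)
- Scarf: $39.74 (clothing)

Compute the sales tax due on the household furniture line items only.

Dresser $499.25: household furniture → 9% + 2.75% surcharge = 11.75% → $58.66
Bookshelf $218.29: household furniture → 9% → $19.65
Bar stool $146.45: household furniture → 9% → $13.18
Tax on household furniture = $58.66 + $19.65 + $13.18 = $91.49

$91.49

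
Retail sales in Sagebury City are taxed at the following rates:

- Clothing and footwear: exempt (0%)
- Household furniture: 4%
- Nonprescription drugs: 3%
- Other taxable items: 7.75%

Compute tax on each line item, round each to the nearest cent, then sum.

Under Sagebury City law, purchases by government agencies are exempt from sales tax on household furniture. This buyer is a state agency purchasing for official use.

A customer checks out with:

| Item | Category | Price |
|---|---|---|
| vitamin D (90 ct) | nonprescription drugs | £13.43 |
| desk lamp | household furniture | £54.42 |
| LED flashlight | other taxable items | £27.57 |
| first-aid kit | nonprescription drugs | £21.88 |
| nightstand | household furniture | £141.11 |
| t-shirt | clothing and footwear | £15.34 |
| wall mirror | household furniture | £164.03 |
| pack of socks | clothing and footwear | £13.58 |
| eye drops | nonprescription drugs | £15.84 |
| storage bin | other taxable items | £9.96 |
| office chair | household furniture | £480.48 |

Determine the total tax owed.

Vitamin D (90 ct) £13.43: nonprescription drugs → 3% → £0.40
Desk lamp £54.42: household furniture, buyer-exempt → 0% → £0.00
LED flashlight £27.57: other taxable items → 7.75% → £2.14
First-aid kit £21.88: nonprescription drugs → 3% → £0.66
Nightstand £141.11: household furniture, buyer-exempt → 0% → £0.00
T-shirt £15.34: clothing and footwear → 0% → £0.00
Wall mirror £164.03: household furniture, buyer-exempt → 0% → £0.00
Pack of socks £13.58: clothing and footwear → 0% → £0.00
Eye drops £15.84: nonprescription drugs → 3% → £0.48
Storage bin £9.96: other taxable items → 7.75% → £0.77
Office chair £480.48: household furniture, buyer-exempt → 0% → £0.00
Total tax = £0.40 + £2.14 + £0.66 + £0.48 + £0.77 = £4.45

£4.45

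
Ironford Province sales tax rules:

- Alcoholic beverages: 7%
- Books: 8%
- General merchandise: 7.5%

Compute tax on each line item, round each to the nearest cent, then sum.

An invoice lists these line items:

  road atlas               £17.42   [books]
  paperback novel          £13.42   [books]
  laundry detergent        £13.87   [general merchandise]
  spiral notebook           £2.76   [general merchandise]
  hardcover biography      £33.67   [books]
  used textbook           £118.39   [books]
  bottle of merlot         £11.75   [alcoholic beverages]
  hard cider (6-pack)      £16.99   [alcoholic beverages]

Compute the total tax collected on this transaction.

Road atlas £17.42: books → 8% → £1.39
Paperback novel £13.42: books → 8% → £1.07
Laundry detergent £13.87: general merchandise → 7.5% → £1.04
Spiral notebook £2.76: general merchandise → 7.5% → £0.21
Hardcover biography £33.67: books → 8% → £2.69
Used textbook £118.39: books → 8% → £9.47
Bottle of merlot £11.75: alcoholic beverages → 7% → £0.82
Hard cider (6-pack) £16.99: alcoholic beverages → 7% → £1.19
Total tax = £1.39 + £1.07 + £1.04 + £0.21 + £2.69 + £9.47 + £0.82 + £1.19 = £17.88

£17.88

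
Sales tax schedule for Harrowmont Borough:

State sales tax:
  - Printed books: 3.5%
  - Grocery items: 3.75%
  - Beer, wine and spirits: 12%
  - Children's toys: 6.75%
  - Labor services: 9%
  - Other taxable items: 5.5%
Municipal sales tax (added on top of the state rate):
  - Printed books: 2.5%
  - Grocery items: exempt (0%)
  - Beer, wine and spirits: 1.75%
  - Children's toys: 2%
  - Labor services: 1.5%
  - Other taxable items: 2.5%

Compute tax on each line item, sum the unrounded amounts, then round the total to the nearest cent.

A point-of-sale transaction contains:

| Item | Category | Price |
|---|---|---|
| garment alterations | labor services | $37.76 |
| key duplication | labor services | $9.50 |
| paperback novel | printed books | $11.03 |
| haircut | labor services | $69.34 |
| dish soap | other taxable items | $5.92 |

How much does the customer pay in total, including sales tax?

Garment alterations $37.76: labor services → 9% + 1.5% municipal = 10.5% → $3.9648
Key duplication $9.50: labor services → 9% + 1.5% municipal = 10.5% → $0.9975
Paperback novel $11.03: printed books → 3.5% + 2.5% municipal = 6% → $0.6618
Haircut $69.34: labor services → 9% + 1.5% municipal = 10.5% → $7.2807
Dish soap $5.92: other taxable items → 5.5% + 2.5% municipal = 8% → $0.4736
Subtotal = $133.55; unrounded tax = $13.3784 → $13.38; total due = $146.93

$146.93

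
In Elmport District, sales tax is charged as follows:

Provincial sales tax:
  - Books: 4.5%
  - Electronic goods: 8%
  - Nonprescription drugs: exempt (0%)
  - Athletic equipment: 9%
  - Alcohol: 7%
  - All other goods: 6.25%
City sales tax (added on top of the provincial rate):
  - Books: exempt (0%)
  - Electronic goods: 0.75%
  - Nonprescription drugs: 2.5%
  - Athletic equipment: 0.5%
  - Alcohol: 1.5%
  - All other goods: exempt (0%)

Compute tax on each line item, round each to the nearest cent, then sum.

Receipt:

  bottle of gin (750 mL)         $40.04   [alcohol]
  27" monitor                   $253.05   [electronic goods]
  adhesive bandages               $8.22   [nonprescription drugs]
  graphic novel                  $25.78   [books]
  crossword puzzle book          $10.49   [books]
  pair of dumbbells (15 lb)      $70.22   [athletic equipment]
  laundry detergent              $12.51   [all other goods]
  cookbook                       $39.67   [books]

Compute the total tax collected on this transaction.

Bottle of gin (750 mL) $40.04: alcohol → 7% + 1.5% city = 8.5% → $3.40
27" monitor $253.05: electronic goods → 8% + 0.75% city = 8.75% → $22.14
Adhesive bandages $8.22: nonprescription drugs → 0% + 2.5% city = 2.5% → $0.21
Graphic novel $25.78: books → 4.5% + 0% city = 4.5% → $1.16
Crossword puzzle book $10.49: books → 4.5% + 0% city = 4.5% → $0.47
Pair of dumbbells (15 lb) $70.22: athletic equipment → 9% + 0.5% city = 9.5% → $6.67
Laundry detergent $12.51: all other goods → 6.25% + 0% city = 6.25% → $0.78
Cookbook $39.67: books → 4.5% + 0% city = 4.5% → $1.79
Total tax = $3.40 + $22.14 + $0.21 + $1.16 + $0.47 + $6.67 + $0.78 + $1.79 = $36.62

$36.62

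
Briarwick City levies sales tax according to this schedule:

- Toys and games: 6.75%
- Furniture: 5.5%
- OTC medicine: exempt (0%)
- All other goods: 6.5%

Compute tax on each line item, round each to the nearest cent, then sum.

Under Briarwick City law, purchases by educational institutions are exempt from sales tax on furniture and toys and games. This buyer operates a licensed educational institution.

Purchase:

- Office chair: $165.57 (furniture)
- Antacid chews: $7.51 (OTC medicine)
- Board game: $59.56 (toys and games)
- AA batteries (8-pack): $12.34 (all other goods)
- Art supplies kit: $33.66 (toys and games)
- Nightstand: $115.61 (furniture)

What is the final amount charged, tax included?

$395.05

Office chair $165.57: furniture, buyer-exempt → 0% → $0.00
Antacid chews $7.51: OTC medicine → 0% → $0.00
Board game $59.56: toys and games, buyer-exempt → 0% → $0.00
AA batteries (8-pack) $12.34: all other goods → 6.5% → $0.80
Art supplies kit $33.66: toys and games, buyer-exempt → 0% → $0.00
Nightstand $115.61: furniture, buyer-exempt → 0% → $0.00
Subtotal = $394.25; tax = $0.80; total due = $395.05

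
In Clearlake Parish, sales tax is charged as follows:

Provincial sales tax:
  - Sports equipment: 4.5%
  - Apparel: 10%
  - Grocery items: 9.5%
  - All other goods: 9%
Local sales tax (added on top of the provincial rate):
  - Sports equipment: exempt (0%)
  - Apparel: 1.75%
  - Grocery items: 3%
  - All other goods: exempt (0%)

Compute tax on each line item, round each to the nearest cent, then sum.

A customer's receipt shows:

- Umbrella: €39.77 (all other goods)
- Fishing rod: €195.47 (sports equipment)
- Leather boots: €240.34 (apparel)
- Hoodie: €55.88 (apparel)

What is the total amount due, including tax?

€578.65

Umbrella €39.77: all other goods → 9% + 0% local = 9% → €3.58
Fishing rod €195.47: sports equipment → 4.5% + 0% local = 4.5% → €8.80
Leather boots €240.34: apparel → 10% + 1.75% local = 11.75% → €28.24
Hoodie €55.88: apparel → 10% + 1.75% local = 11.75% → €6.57
Subtotal = €531.46; tax = €47.19; total due = €578.65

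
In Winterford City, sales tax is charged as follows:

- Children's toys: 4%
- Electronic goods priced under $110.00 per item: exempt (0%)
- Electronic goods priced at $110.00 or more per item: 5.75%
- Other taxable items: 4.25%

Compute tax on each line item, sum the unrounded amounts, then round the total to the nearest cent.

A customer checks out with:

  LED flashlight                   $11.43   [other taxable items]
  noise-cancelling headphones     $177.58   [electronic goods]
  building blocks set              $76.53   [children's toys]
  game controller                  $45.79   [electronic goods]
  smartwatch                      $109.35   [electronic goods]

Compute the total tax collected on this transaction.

$13.76

LED flashlight $11.43: other taxable items → 4.25% → $0.485775
Noise-cancelling headphones $177.58: electronic goods, $110.00 or more → 5.75% → $10.21085
Building blocks set $76.53: children's toys → 4% → $3.0612
Game controller $45.79: electronic goods, under $110.00 → 0% → $0.00
Smartwatch $109.35: electronic goods, under $110.00 → 0% → $0.00
Unrounded tax sum = $13.757825 → $13.76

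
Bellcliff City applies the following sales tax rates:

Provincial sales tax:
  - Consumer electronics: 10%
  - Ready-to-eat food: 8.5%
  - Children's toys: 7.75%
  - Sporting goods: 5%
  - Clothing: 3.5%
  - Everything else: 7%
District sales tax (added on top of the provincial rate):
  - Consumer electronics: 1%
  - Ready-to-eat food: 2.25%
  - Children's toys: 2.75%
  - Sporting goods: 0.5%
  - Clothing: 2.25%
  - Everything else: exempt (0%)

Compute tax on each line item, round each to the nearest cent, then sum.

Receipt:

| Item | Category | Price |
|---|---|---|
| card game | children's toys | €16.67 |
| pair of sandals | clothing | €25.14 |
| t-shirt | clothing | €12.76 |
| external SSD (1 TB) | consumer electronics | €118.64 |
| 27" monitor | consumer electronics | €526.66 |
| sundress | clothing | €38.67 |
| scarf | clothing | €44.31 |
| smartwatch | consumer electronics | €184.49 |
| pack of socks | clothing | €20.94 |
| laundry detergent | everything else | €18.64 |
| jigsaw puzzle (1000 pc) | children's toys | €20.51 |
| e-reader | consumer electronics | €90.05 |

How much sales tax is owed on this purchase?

€114.53

Card game €16.67: children's toys → 7.75% + 2.75% district = 10.5% → €1.75
Pair of sandals €25.14: clothing → 3.5% + 2.25% district = 5.75% → €1.45
T-shirt €12.76: clothing → 3.5% + 2.25% district = 5.75% → €0.73
External SSD (1 TB) €118.64: consumer electronics → 10% + 1% district = 11% → €13.05
27" monitor €526.66: consumer electronics → 10% + 1% district = 11% → €57.93
Sundress €38.67: clothing → 3.5% + 2.25% district = 5.75% → €2.22
Scarf €44.31: clothing → 3.5% + 2.25% district = 5.75% → €2.55
Smartwatch €184.49: consumer electronics → 10% + 1% district = 11% → €20.29
Pack of socks €20.94: clothing → 3.5% + 2.25% district = 5.75% → €1.20
Laundry detergent €18.64: everything else → 7% + 0% district = 7% → €1.30
Jigsaw puzzle (1000 pc) €20.51: children's toys → 7.75% + 2.75% district = 10.5% → €2.15
E-reader €90.05: consumer electronics → 10% + 1% district = 11% → €9.91
Total tax = €1.75 + €1.45 + €0.73 + €13.05 + €57.93 + €2.22 + €2.55 + €20.29 + €1.20 + €1.30 + €2.15 + €9.91 = €114.53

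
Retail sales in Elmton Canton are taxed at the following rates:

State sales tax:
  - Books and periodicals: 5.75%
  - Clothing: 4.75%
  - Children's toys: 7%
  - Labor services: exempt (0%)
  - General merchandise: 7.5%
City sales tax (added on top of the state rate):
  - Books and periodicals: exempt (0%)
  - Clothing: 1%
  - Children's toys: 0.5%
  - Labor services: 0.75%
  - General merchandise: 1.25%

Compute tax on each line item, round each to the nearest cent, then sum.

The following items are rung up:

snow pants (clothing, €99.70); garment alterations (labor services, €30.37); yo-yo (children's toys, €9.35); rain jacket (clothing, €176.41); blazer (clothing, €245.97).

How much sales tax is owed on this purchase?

€30.94

Snow pants €99.70: clothing → 4.75% + 1% city = 5.75% → €5.73
Garment alterations €30.37: labor services → 0% + 0.75% city = 0.75% → €0.23
Yo-yo €9.35: children's toys → 7% + 0.5% city = 7.5% → €0.70
Rain jacket €176.41: clothing → 4.75% + 1% city = 5.75% → €10.14
Blazer €245.97: clothing → 4.75% + 1% city = 5.75% → €14.14
Total tax = €5.73 + €0.23 + €0.70 + €10.14 + €14.14 = €30.94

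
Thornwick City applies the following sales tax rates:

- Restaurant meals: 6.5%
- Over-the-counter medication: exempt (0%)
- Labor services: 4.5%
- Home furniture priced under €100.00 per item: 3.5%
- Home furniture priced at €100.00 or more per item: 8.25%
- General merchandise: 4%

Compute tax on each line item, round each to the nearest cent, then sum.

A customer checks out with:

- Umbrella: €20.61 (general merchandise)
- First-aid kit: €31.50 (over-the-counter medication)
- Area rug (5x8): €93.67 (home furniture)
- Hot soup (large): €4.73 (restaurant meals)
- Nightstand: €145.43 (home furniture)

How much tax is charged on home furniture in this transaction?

€15.28

Area rug (5x8) €93.67: home furniture, under €100.00 → 3.5% → €3.28
Nightstand €145.43: home furniture, €100.00 or more → 8.25% → €12.00
Tax on home furniture = €3.28 + €12.00 = €15.28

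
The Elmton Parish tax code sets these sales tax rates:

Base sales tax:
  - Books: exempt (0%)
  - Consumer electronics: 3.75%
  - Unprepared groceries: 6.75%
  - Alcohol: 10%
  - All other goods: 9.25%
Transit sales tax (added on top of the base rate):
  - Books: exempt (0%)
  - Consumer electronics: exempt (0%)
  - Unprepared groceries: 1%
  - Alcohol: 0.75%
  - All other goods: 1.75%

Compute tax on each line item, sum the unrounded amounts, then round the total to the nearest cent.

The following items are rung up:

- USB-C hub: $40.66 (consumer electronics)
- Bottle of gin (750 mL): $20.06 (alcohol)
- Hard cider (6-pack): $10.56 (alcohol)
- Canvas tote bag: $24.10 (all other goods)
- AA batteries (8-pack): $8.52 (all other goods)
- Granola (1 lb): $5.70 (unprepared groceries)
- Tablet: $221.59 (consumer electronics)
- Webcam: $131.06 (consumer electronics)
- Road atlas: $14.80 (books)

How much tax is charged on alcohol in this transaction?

$3.29

Bottle of gin (750 mL) $20.06: alcohol → 10% + 0.75% transit = 10.75% → $2.15645
Hard cider (6-pack) $10.56: alcohol → 10% + 0.75% transit = 10.75% → $1.1352
Tax on alcohol: unrounded sum = $3.29165 → $3.29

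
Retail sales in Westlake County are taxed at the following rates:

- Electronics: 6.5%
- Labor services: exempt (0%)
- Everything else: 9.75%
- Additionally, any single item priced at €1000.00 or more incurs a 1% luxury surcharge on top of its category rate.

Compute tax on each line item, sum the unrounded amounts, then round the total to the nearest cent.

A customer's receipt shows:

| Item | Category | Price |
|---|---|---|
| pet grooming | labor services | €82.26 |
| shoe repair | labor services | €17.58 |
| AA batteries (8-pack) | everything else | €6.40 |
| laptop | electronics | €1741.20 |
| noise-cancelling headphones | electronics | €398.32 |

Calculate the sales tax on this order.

€157.10

Pet grooming €82.26: labor services → 0% → €0.00
Shoe repair €17.58: labor services → 0% → €0.00
AA batteries (8-pack) €6.40: everything else → 9.75% → €0.624
Laptop €1741.20: electronics → 6.5% + 1% surcharge = 7.5% → €130.59
Noise-cancelling headphones €398.32: electronics → 6.5% → €25.8908
Unrounded tax sum = €157.1048 → €157.10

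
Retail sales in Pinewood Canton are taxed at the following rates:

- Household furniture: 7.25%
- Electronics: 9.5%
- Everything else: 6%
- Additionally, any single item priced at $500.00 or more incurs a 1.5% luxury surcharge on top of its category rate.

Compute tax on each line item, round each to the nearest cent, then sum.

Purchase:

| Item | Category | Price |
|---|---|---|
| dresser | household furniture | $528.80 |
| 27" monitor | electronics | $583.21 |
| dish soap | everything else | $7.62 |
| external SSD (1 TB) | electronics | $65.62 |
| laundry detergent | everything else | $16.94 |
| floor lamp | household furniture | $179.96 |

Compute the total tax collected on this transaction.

Dresser $528.80: household furniture → 7.25% + 1.5% surcharge = 8.75% → $46.27
27" monitor $583.21: electronics → 9.5% + 1.5% surcharge = 11% → $64.15
Dish soap $7.62: everything else → 6% → $0.46
External SSD (1 TB) $65.62: electronics → 9.5% → $6.23
Laundry detergent $16.94: everything else → 6% → $1.02
Floor lamp $179.96: household furniture → 7.25% → $13.05
Total tax = $46.27 + $64.15 + $0.46 + $6.23 + $1.02 + $13.05 = $131.18

$131.18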